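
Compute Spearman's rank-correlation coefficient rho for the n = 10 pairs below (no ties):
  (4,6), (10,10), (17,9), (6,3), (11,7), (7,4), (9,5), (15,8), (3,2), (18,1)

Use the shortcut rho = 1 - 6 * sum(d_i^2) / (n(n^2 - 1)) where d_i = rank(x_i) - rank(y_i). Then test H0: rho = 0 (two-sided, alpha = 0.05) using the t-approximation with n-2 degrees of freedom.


Step 1: Rank x and y separately (midranks; no ties here).
rank(x): 4->2, 10->6, 17->9, 6->3, 11->7, 7->4, 9->5, 15->8, 3->1, 18->10
rank(y): 6->6, 10->10, 9->9, 3->3, 7->7, 4->4, 5->5, 8->8, 2->2, 1->1
Step 2: d_i = R_x(i) - R_y(i); compute d_i^2.
  (2-6)^2=16, (6-10)^2=16, (9-9)^2=0, (3-3)^2=0, (7-7)^2=0, (4-4)^2=0, (5-5)^2=0, (8-8)^2=0, (1-2)^2=1, (10-1)^2=81
sum(d^2) = 114.
Step 3: rho = 1 - 6*114 / (10*(10^2 - 1)) = 1 - 684/990 = 0.309091.
Step 4: Under H0, t = rho * sqrt((n-2)/(1-rho^2)) = 0.9193 ~ t(8).
Step 5: Two-sided p-value from the t-distribution with 8 df = 0.384841.
Step 6: alpha = 0.05. fail to reject H0.

rho = 0.3091, p = 0.384841, fail to reject H0 at alpha = 0.05.


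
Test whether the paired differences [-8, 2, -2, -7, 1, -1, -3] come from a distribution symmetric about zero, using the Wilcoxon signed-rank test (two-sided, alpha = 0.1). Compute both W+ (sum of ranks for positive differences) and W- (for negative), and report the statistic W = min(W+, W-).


Step 1: Drop any zero differences (none here) and take |d_i|.
|d| = [8, 2, 2, 7, 1, 1, 3]
Step 2: Midrank |d_i| (ties get averaged ranks).
ranks: |8|->7, |2|->3.5, |2|->3.5, |7|->6, |1|->1.5, |1|->1.5, |3|->5
Step 3: Attach original signs; sum ranks with positive sign and with negative sign.
W+ = 3.5 + 1.5 = 5
W- = 7 + 3.5 + 6 + 1.5 + 5 = 23
(Check: W+ + W- = 28 should equal n(n+1)/2 = 28.)
Step 4: Test statistic W = min(W+, W-) = 5.
Step 5: Ties in |d|, so use the tie-corrected normal approximation.
        E[W] = n(n+1)/4 = 7*8/4 = 14.
        Tie groups: |d|=1 (t=2), |d|=2 (t=2); sum(t^3 - t) = 12.
        Var[W] = n(n+1)(2n+1)/24 - sum(t^3-t)/48 = 840/24 - 12/48 = 34.75.
        z = (W - E[W]) / sqrt(Var[W]) = (5 - 14) / 5.8949 = -1.5267.
        Two-sided p = 2*Phi(z) = 0.126826.
Step 6: alpha = 0.1. fail to reject H0.

W+ = 5, W- = 23, W = min = 5, p = 0.126826, fail to reject H0.


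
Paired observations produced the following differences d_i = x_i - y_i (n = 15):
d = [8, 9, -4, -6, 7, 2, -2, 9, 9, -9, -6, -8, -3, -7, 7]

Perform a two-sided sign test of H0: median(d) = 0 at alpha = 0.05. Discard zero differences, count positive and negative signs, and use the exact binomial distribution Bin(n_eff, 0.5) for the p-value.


Step 1: Discard zero differences. Original n = 15; n_eff = number of nonzero differences = 15.
Nonzero differences (with sign): +8, +9, -4, -6, +7, +2, -2, +9, +9, -9, -6, -8, -3, -7, +7
Step 2: Count signs: positive = 7, negative = 8.
Step 3: Under H0: P(positive) = 0.5, so the number of positives S ~ Bin(15, 0.5).
Step 4: Two-sided exact p-value = sum of Bin(15,0.5) probabilities at or below the observed probability = 1.000000.
Step 5: alpha = 0.05. fail to reject H0.

n_eff = 15, pos = 7, neg = 8, p = 1.000000, fail to reject H0.


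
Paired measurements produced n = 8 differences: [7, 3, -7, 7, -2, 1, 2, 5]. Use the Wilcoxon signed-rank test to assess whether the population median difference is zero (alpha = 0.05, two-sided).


Step 1: Drop any zero differences (none here) and take |d_i|.
|d| = [7, 3, 7, 7, 2, 1, 2, 5]
Step 2: Midrank |d_i| (ties get averaged ranks).
ranks: |7|->7, |3|->4, |7|->7, |7|->7, |2|->2.5, |1|->1, |2|->2.5, |5|->5
Step 3: Attach original signs; sum ranks with positive sign and with negative sign.
W+ = 7 + 4 + 7 + 1 + 2.5 + 5 = 26.5
W- = 7 + 2.5 = 9.5
(Check: W+ + W- = 36 should equal n(n+1)/2 = 36.)
Step 4: Test statistic W = min(W+, W-) = 9.5.
Step 5: Ties in |d|, so use the tie-corrected normal approximation.
        E[W] = n(n+1)/4 = 8*9/4 = 18.
        Tie groups: |d|=2 (t=2), |d|=7 (t=3); sum(t^3 - t) = 30.
        Var[W] = n(n+1)(2n+1)/24 - sum(t^3-t)/48 = 1224/24 - 30/48 = 50.375.
        z = (W - E[W]) / sqrt(Var[W]) = (9.5 - 18) / 7.0975 = -1.1976.
        Two-sided p = 2*Phi(z) = 0.231073.
Step 6: alpha = 0.05. fail to reject H0.

W+ = 26.5, W- = 9.5, W = min = 9.5, p = 0.231073, fail to reject H0.


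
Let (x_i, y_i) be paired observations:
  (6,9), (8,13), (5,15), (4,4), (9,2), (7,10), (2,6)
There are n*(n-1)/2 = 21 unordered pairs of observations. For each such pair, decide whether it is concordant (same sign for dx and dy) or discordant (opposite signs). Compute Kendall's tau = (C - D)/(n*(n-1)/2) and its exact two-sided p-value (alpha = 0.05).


Step 1: Enumerate the 21 unordered pairs (i,j) with i<j and classify each by sign(x_j-x_i) * sign(y_j-y_i).
  (1,2):dx=+2,dy=+4->C; (1,3):dx=-1,dy=+6->D; (1,4):dx=-2,dy=-5->C; (1,5):dx=+3,dy=-7->D
  (1,6):dx=+1,dy=+1->C; (1,7):dx=-4,dy=-3->C; (2,3):dx=-3,dy=+2->D; (2,4):dx=-4,dy=-9->C
  (2,5):dx=+1,dy=-11->D; (2,6):dx=-1,dy=-3->C; (2,7):dx=-6,dy=-7->C; (3,4):dx=-1,dy=-11->C
  (3,5):dx=+4,dy=-13->D; (3,6):dx=+2,dy=-5->D; (3,7):dx=-3,dy=-9->C; (4,5):dx=+5,dy=-2->D
  (4,6):dx=+3,dy=+6->C; (4,7):dx=-2,dy=+2->D; (5,6):dx=-2,dy=+8->D; (5,7):dx=-7,dy=+4->D
  (6,7):dx=-5,dy=-4->C
Step 2: C = 11, D = 10, total pairs = 21.
Step 3: tau = (C - D)/(n(n-1)/2) = (11 - 10)/21 = 0.047619.
Step 4: Exact two-sided p-value (enumerate n! = 5040 permutations of y under H0): p = 1.000000.
Step 5: alpha = 0.05. fail to reject H0.

tau_b = 0.0476 (C=11, D=10), p = 1.000000, fail to reject H0.


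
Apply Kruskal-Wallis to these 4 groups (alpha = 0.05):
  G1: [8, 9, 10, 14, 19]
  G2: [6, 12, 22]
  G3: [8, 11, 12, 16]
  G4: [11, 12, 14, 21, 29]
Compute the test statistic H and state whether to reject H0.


Step 1: Combine all N = 17 observations and assign midranks.
sorted (value, group, rank): (6,G2,1), (8,G1,2.5), (8,G3,2.5), (9,G1,4), (10,G1,5), (11,G3,6.5), (11,G4,6.5), (12,G2,9), (12,G3,9), (12,G4,9), (14,G1,11.5), (14,G4,11.5), (16,G3,13), (19,G1,14), (21,G4,15), (22,G2,16), (29,G4,17)
Step 2: Sum ranks within each group.
R_1 = 37 (n_1 = 5)
R_2 = 26 (n_2 = 3)
R_3 = 31 (n_3 = 4)
R_4 = 59 (n_4 = 5)
Step 3: H = 12/(N(N+1)) * sum(R_i^2/n_i) - 3(N+1)
     = 12/(17*18) * (37^2/5 + 26^2/3 + 31^2/4 + 59^2/5) - 3*18
     = 0.039216 * 1435.58 - 54
     = 2.297386.
Step 4: Ties present; correction factor C = 1 - 42/(17^3 - 17) = 0.991422. Corrected H = 2.297386 / 0.991422 = 2.317264.
Step 5: Under H0, H ~ chi^2(3); p-value = 0.509222.
Step 6: alpha = 0.05. fail to reject H0.

H = 2.3173, df = 3, p = 0.509222, fail to reject H0.


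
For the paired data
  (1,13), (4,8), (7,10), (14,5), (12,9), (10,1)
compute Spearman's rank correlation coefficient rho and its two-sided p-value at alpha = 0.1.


Step 1: Rank x and y separately (midranks; no ties here).
rank(x): 1->1, 4->2, 7->3, 14->6, 12->5, 10->4
rank(y): 13->6, 8->3, 10->5, 5->2, 9->4, 1->1
Step 2: d_i = R_x(i) - R_y(i); compute d_i^2.
  (1-6)^2=25, (2-3)^2=1, (3-5)^2=4, (6-2)^2=16, (5-4)^2=1, (4-1)^2=9
sum(d^2) = 56.
Step 3: rho = 1 - 6*56 / (6*(6^2 - 1)) = 1 - 336/210 = -0.600000.
Step 4: Under H0, t = rho * sqrt((n-2)/(1-rho^2)) = -1.5000 ~ t(4).
Step 5: Two-sided p-value from the t-distribution with 4 df = 0.208000.
Step 6: alpha = 0.1. fail to reject H0.

rho = -0.6000, p = 0.208000, fail to reject H0 at alpha = 0.1.


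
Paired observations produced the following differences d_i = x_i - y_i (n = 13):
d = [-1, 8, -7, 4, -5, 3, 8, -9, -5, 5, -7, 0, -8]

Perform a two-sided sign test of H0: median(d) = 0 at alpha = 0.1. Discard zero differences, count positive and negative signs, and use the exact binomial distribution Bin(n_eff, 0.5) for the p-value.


Step 1: Discard zero differences. Original n = 13; n_eff = number of nonzero differences = 12.
Nonzero differences (with sign): -1, +8, -7, +4, -5, +3, +8, -9, -5, +5, -7, -8
Step 2: Count signs: positive = 5, negative = 7.
Step 3: Under H0: P(positive) = 0.5, so the number of positives S ~ Bin(12, 0.5).
Step 4: Two-sided exact p-value = sum of Bin(12,0.5) probabilities at or below the observed probability = 0.774414.
Step 5: alpha = 0.1. fail to reject H0.

n_eff = 12, pos = 5, neg = 7, p = 0.774414, fail to reject H0.


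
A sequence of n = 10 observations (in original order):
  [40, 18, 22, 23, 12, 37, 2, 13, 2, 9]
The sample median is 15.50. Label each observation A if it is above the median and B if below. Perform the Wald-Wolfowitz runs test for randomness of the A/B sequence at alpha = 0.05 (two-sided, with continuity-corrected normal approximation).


Step 1: Compute median = 15.50; label A = above, B = below.
Labels in order: AAAABABBBB  (n_A = 5, n_B = 5)
Step 2: Count runs R = 4.
Step 3: Under H0 (random ordering), E[R] = 2*n_A*n_B/(n_A+n_B) + 1 = 2*5*5/10 + 1 = 6.0000.
        Var[R] = 2*n_A*n_B*(2*n_A*n_B - n_A - n_B) / ((n_A+n_B)^2 * (n_A+n_B-1)) = 2000/900 = 2.2222.
        SD[R] = 1.4907.
Step 4: Continuity-corrected z = (R + 0.5 - E[R]) / SD[R] = (4 + 0.5 - 6.0000) / 1.4907 = -1.0062.
Step 5: Two-sided p-value via normal approximation = 2*(1 - Phi(|z|)) = 0.314305.
Step 6: alpha = 0.05. fail to reject H0.

R = 4, z = -1.0062, p = 0.314305, fail to reject H0.


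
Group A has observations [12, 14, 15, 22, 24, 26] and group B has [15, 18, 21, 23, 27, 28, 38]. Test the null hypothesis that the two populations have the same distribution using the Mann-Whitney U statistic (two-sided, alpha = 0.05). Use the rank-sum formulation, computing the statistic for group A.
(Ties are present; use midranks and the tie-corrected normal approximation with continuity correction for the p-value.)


Step 1: Combine and sort all 13 observations; assign midranks.
sorted (value, group): (12,X), (14,X), (15,X), (15,Y), (18,Y), (21,Y), (22,X), (23,Y), (24,X), (26,X), (27,Y), (28,Y), (38,Y)
ranks: 12->1, 14->2, 15->3.5, 15->3.5, 18->5, 21->6, 22->7, 23->8, 24->9, 26->10, 27->11, 28->12, 38->13
Step 2: Rank sum for X: R1 = 1 + 2 + 3.5 + 7 + 9 + 10 = 32.5.
Step 3: U_X = R1 - n1(n1+1)/2 = 32.5 - 6*7/2 = 32.5 - 21 = 11.5.
       U_Y = n1*n2 - U_X = 42 - 11.5 = 30.5.
Step 4: Ties are present, so use the tie-corrected normal approximation (with continuity correction) for the p-value.
Step 5: p-value = 0.197926; compare to alpha = 0.05. fail to reject H0.

U_X = 11.5, p = 0.197926, fail to reject H0 at alpha = 0.05.


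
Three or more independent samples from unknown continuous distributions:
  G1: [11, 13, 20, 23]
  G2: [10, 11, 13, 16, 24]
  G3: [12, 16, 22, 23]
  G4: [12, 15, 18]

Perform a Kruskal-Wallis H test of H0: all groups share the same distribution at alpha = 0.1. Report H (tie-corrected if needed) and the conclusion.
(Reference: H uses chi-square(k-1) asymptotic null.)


Step 1: Combine all N = 16 observations and assign midranks.
sorted (value, group, rank): (10,G2,1), (11,G1,2.5), (11,G2,2.5), (12,G3,4.5), (12,G4,4.5), (13,G1,6.5), (13,G2,6.5), (15,G4,8), (16,G2,9.5), (16,G3,9.5), (18,G4,11), (20,G1,12), (22,G3,13), (23,G1,14.5), (23,G3,14.5), (24,G2,16)
Step 2: Sum ranks within each group.
R_1 = 35.5 (n_1 = 4)
R_2 = 35.5 (n_2 = 5)
R_3 = 41.5 (n_3 = 4)
R_4 = 23.5 (n_4 = 3)
Step 3: H = 12/(N(N+1)) * sum(R_i^2/n_i) - 3(N+1)
     = 12/(16*17) * (35.5^2/4 + 35.5^2/5 + 41.5^2/4 + 23.5^2/3) - 3*17
     = 0.044118 * 1181.76 - 51
     = 1.136397.
Step 4: Ties present; correction factor C = 1 - 30/(16^3 - 16) = 0.992647. Corrected H = 1.136397 / 0.992647 = 1.144815.
Step 5: Under H0, H ~ chi^2(3); p-value = 0.766268.
Step 6: alpha = 0.1. fail to reject H0.

H = 1.1448, df = 3, p = 0.766268, fail to reject H0.


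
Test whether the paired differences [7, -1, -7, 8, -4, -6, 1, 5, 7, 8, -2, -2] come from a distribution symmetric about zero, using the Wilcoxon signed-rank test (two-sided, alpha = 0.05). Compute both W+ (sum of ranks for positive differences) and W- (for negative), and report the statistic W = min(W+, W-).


Step 1: Drop any zero differences (none here) and take |d_i|.
|d| = [7, 1, 7, 8, 4, 6, 1, 5, 7, 8, 2, 2]
Step 2: Midrank |d_i| (ties get averaged ranks).
ranks: |7|->9, |1|->1.5, |7|->9, |8|->11.5, |4|->5, |6|->7, |1|->1.5, |5|->6, |7|->9, |8|->11.5, |2|->3.5, |2|->3.5
Step 3: Attach original signs; sum ranks with positive sign and with negative sign.
W+ = 9 + 11.5 + 1.5 + 6 + 9 + 11.5 = 48.5
W- = 1.5 + 9 + 5 + 7 + 3.5 + 3.5 = 29.5
(Check: W+ + W- = 78 should equal n(n+1)/2 = 78.)
Step 4: Test statistic W = min(W+, W-) = 29.5.
Step 5: Ties in |d|, so use the tie-corrected normal approximation.
        E[W] = n(n+1)/4 = 12*13/4 = 39.
        Tie groups: |d|=1 (t=2), |d|=2 (t=2), |d|=7 (t=3), |d|=8 (t=2); sum(t^3 - t) = 42.
        Var[W] = n(n+1)(2n+1)/24 - sum(t^3-t)/48 = 3900/24 - 42/48 = 161.625.
        z = (W - E[W]) / sqrt(Var[W]) = (29.5 - 39) / 12.7132 = -0.7473.
        Two-sided p = 2*Phi(z) = 0.454909.
Step 6: alpha = 0.05. fail to reject H0.

W+ = 48.5, W- = 29.5, W = min = 29.5, p = 0.454909, fail to reject H0.


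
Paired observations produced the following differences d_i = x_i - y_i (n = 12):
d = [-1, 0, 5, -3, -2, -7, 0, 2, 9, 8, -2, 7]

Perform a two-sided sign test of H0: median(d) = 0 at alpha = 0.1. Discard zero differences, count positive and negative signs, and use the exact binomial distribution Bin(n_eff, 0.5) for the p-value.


Step 1: Discard zero differences. Original n = 12; n_eff = number of nonzero differences = 10.
Nonzero differences (with sign): -1, +5, -3, -2, -7, +2, +9, +8, -2, +7
Step 2: Count signs: positive = 5, negative = 5.
Step 3: Under H0: P(positive) = 0.5, so the number of positives S ~ Bin(10, 0.5).
Step 4: Two-sided exact p-value = sum of Bin(10,0.5) probabilities at or below the observed probability = 1.000000.
Step 5: alpha = 0.1. fail to reject H0.

n_eff = 10, pos = 5, neg = 5, p = 1.000000, fail to reject H0.


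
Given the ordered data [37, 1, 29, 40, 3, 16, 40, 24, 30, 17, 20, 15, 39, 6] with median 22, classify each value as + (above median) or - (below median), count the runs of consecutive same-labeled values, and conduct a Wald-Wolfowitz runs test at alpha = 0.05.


Step 1: Compute median = 22; label A = above, B = below.
Labels in order: ABAABBAAABBBAB  (n_A = 7, n_B = 7)
Step 2: Count runs R = 8.
Step 3: Under H0 (random ordering), E[R] = 2*n_A*n_B/(n_A+n_B) + 1 = 2*7*7/14 + 1 = 8.0000.
        Var[R] = 2*n_A*n_B*(2*n_A*n_B - n_A - n_B) / ((n_A+n_B)^2 * (n_A+n_B-1)) = 8232/2548 = 3.2308.
        SD[R] = 1.7974.
Step 4: R = E[R], so z = 0 with no continuity correction.
Step 5: Two-sided p-value via normal approximation = 2*(1 - Phi(|z|)) = 1.000000.
Step 6: alpha = 0.05. fail to reject H0.

R = 8, z = 0.0000, p = 1.000000, fail to reject H0.


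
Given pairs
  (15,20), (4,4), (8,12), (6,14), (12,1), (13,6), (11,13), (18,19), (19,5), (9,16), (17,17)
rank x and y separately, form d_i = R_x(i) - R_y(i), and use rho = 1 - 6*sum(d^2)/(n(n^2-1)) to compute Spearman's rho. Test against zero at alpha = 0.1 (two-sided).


Step 1: Rank x and y separately (midranks; no ties here).
rank(x): 15->8, 4->1, 8->3, 6->2, 12->6, 13->7, 11->5, 18->10, 19->11, 9->4, 17->9
rank(y): 20->11, 4->2, 12->5, 14->7, 1->1, 6->4, 13->6, 19->10, 5->3, 16->8, 17->9
Step 2: d_i = R_x(i) - R_y(i); compute d_i^2.
  (8-11)^2=9, (1-2)^2=1, (3-5)^2=4, (2-7)^2=25, (6-1)^2=25, (7-4)^2=9, (5-6)^2=1, (10-10)^2=0, (11-3)^2=64, (4-8)^2=16, (9-9)^2=0
sum(d^2) = 154.
Step 3: rho = 1 - 6*154 / (11*(11^2 - 1)) = 1 - 924/1320 = 0.300000.
Step 4: Under H0, t = rho * sqrt((n-2)/(1-rho^2)) = 0.9435 ~ t(9).
Step 5: Two-sided p-value from the t-distribution with 9 df = 0.370083.
Step 6: alpha = 0.1. fail to reject H0.

rho = 0.3000, p = 0.370083, fail to reject H0 at alpha = 0.1.


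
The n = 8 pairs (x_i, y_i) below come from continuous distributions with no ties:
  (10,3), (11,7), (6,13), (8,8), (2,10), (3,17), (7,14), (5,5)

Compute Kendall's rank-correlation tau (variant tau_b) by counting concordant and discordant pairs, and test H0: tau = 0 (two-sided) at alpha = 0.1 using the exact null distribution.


Step 1: Enumerate the 28 unordered pairs (i,j) with i<j and classify each by sign(x_j-x_i) * sign(y_j-y_i).
  (1,2):dx=+1,dy=+4->C; (1,3):dx=-4,dy=+10->D; (1,4):dx=-2,dy=+5->D; (1,5):dx=-8,dy=+7->D
  (1,6):dx=-7,dy=+14->D; (1,7):dx=-3,dy=+11->D; (1,8):dx=-5,dy=+2->D; (2,3):dx=-5,dy=+6->D
  (2,4):dx=-3,dy=+1->D; (2,5):dx=-9,dy=+3->D; (2,6):dx=-8,dy=+10->D; (2,7):dx=-4,dy=+7->D
  (2,8):dx=-6,dy=-2->C; (3,4):dx=+2,dy=-5->D; (3,5):dx=-4,dy=-3->C; (3,6):dx=-3,dy=+4->D
  (3,7):dx=+1,dy=+1->C; (3,8):dx=-1,dy=-8->C; (4,5):dx=-6,dy=+2->D; (4,6):dx=-5,dy=+9->D
  (4,7):dx=-1,dy=+6->D; (4,8):dx=-3,dy=-3->C; (5,6):dx=+1,dy=+7->C; (5,7):dx=+5,dy=+4->C
  (5,8):dx=+3,dy=-5->D; (6,7):dx=+4,dy=-3->D; (6,8):dx=+2,dy=-12->D; (7,8):dx=-2,dy=-9->C
Step 2: C = 9, D = 19, total pairs = 28.
Step 3: tau = (C - D)/(n(n-1)/2) = (9 - 19)/28 = -0.357143.
Step 4: Exact two-sided p-value (enumerate n! = 40320 permutations of y under H0): p = 0.275099.
Step 5: alpha = 0.1. fail to reject H0.

tau_b = -0.3571 (C=9, D=19), p = 0.275099, fail to reject H0.


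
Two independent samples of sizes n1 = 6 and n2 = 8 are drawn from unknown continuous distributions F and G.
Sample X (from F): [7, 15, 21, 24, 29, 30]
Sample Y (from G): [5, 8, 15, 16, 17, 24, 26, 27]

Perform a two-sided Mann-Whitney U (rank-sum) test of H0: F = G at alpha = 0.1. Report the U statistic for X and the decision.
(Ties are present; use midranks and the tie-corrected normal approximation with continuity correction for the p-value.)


Step 1: Combine and sort all 14 observations; assign midranks.
sorted (value, group): (5,Y), (7,X), (8,Y), (15,X), (15,Y), (16,Y), (17,Y), (21,X), (24,X), (24,Y), (26,Y), (27,Y), (29,X), (30,X)
ranks: 5->1, 7->2, 8->3, 15->4.5, 15->4.5, 16->6, 17->7, 21->8, 24->9.5, 24->9.5, 26->11, 27->12, 29->13, 30->14
Step 2: Rank sum for X: R1 = 2 + 4.5 + 8 + 9.5 + 13 + 14 = 51.
Step 3: U_X = R1 - n1(n1+1)/2 = 51 - 6*7/2 = 51 - 21 = 30.
       U_Y = n1*n2 - U_X = 48 - 30 = 18.
Step 4: Ties are present, so use the tie-corrected normal approximation (with continuity correction) for the p-value.
Step 5: p-value = 0.476705; compare to alpha = 0.1. fail to reject H0.

U_X = 30, p = 0.476705, fail to reject H0 at alpha = 0.1.


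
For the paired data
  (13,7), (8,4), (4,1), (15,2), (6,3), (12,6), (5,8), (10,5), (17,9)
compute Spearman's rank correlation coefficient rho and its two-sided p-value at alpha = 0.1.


Step 1: Rank x and y separately (midranks; no ties here).
rank(x): 13->7, 8->4, 4->1, 15->8, 6->3, 12->6, 5->2, 10->5, 17->9
rank(y): 7->7, 4->4, 1->1, 2->2, 3->3, 6->6, 8->8, 5->5, 9->9
Step 2: d_i = R_x(i) - R_y(i); compute d_i^2.
  (7-7)^2=0, (4-4)^2=0, (1-1)^2=0, (8-2)^2=36, (3-3)^2=0, (6-6)^2=0, (2-8)^2=36, (5-5)^2=0, (9-9)^2=0
sum(d^2) = 72.
Step 3: rho = 1 - 6*72 / (9*(9^2 - 1)) = 1 - 432/720 = 0.400000.
Step 4: Under H0, t = rho * sqrt((n-2)/(1-rho^2)) = 1.1547 ~ t(7).
Step 5: Two-sided p-value from the t-distribution with 7 df = 0.286105.
Step 6: alpha = 0.1. fail to reject H0.

rho = 0.4000, p = 0.286105, fail to reject H0 at alpha = 0.1.


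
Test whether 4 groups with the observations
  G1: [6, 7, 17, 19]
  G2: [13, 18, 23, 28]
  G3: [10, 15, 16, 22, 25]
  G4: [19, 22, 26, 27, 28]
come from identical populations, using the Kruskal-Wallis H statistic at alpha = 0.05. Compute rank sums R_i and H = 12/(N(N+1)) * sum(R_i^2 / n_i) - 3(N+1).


Step 1: Combine all N = 18 observations and assign midranks.
sorted (value, group, rank): (6,G1,1), (7,G1,2), (10,G3,3), (13,G2,4), (15,G3,5), (16,G3,6), (17,G1,7), (18,G2,8), (19,G1,9.5), (19,G4,9.5), (22,G3,11.5), (22,G4,11.5), (23,G2,13), (25,G3,14), (26,G4,15), (27,G4,16), (28,G2,17.5), (28,G4,17.5)
Step 2: Sum ranks within each group.
R_1 = 19.5 (n_1 = 4)
R_2 = 42.5 (n_2 = 4)
R_3 = 39.5 (n_3 = 5)
R_4 = 69.5 (n_4 = 5)
Step 3: H = 12/(N(N+1)) * sum(R_i^2/n_i) - 3(N+1)
     = 12/(18*19) * (19.5^2/4 + 42.5^2/4 + 39.5^2/5 + 69.5^2/5) - 3*19
     = 0.035088 * 1824.72 - 57
     = 7.025439.
Step 4: Ties present; correction factor C = 1 - 18/(18^3 - 18) = 0.996904. Corrected H = 7.025439 / 0.996904 = 7.047257.
Step 5: Under H0, H ~ chi^2(3); p-value = 0.070407.
Step 6: alpha = 0.05. fail to reject H0.

H = 7.0473, df = 3, p = 0.070407, fail to reject H0.


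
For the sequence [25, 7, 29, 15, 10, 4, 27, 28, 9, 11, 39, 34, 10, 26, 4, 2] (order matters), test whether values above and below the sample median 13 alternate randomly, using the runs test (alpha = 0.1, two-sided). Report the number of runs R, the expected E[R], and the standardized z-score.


Step 1: Compute median = 13; label A = above, B = below.
Labels in order: ABAABBAABBAABABB  (n_A = 8, n_B = 8)
Step 2: Count runs R = 10.
Step 3: Under H0 (random ordering), E[R] = 2*n_A*n_B/(n_A+n_B) + 1 = 2*8*8/16 + 1 = 9.0000.
        Var[R] = 2*n_A*n_B*(2*n_A*n_B - n_A - n_B) / ((n_A+n_B)^2 * (n_A+n_B-1)) = 14336/3840 = 3.7333.
        SD[R] = 1.9322.
Step 4: Continuity-corrected z = (R - 0.5 - E[R]) / SD[R] = (10 - 0.5 - 9.0000) / 1.9322 = 0.2588.
Step 5: Two-sided p-value via normal approximation = 2*(1 - Phi(|z|)) = 0.795809.
Step 6: alpha = 0.1. fail to reject H0.

R = 10, z = 0.2588, p = 0.795809, fail to reject H0.


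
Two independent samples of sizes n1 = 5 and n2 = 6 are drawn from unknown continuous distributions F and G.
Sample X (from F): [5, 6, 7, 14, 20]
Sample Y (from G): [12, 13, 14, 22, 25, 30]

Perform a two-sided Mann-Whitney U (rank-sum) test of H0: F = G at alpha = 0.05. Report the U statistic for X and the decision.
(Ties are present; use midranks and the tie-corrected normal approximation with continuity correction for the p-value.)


Step 1: Combine and sort all 11 observations; assign midranks.
sorted (value, group): (5,X), (6,X), (7,X), (12,Y), (13,Y), (14,X), (14,Y), (20,X), (22,Y), (25,Y), (30,Y)
ranks: 5->1, 6->2, 7->3, 12->4, 13->5, 14->6.5, 14->6.5, 20->8, 22->9, 25->10, 30->11
Step 2: Rank sum for X: R1 = 1 + 2 + 3 + 6.5 + 8 = 20.5.
Step 3: U_X = R1 - n1(n1+1)/2 = 20.5 - 5*6/2 = 20.5 - 15 = 5.5.
       U_Y = n1*n2 - U_X = 30 - 5.5 = 24.5.
Step 4: Ties are present, so use the tie-corrected normal approximation (with continuity correction) for the p-value.
Step 5: p-value = 0.099576; compare to alpha = 0.05. fail to reject H0.

U_X = 5.5, p = 0.099576, fail to reject H0 at alpha = 0.05.


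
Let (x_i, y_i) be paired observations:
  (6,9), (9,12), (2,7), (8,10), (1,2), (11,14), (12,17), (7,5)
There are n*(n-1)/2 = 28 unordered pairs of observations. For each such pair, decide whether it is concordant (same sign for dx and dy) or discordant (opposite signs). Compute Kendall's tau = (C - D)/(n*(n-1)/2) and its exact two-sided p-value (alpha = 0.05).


Step 1: Enumerate the 28 unordered pairs (i,j) with i<j and classify each by sign(x_j-x_i) * sign(y_j-y_i).
  (1,2):dx=+3,dy=+3->C; (1,3):dx=-4,dy=-2->C; (1,4):dx=+2,dy=+1->C; (1,5):dx=-5,dy=-7->C
  (1,6):dx=+5,dy=+5->C; (1,7):dx=+6,dy=+8->C; (1,8):dx=+1,dy=-4->D; (2,3):dx=-7,dy=-5->C
  (2,4):dx=-1,dy=-2->C; (2,5):dx=-8,dy=-10->C; (2,6):dx=+2,dy=+2->C; (2,7):dx=+3,dy=+5->C
  (2,8):dx=-2,dy=-7->C; (3,4):dx=+6,dy=+3->C; (3,5):dx=-1,dy=-5->C; (3,6):dx=+9,dy=+7->C
  (3,7):dx=+10,dy=+10->C; (3,8):dx=+5,dy=-2->D; (4,5):dx=-7,dy=-8->C; (4,6):dx=+3,dy=+4->C
  (4,7):dx=+4,dy=+7->C; (4,8):dx=-1,dy=-5->C; (5,6):dx=+10,dy=+12->C; (5,7):dx=+11,dy=+15->C
  (5,8):dx=+6,dy=+3->C; (6,7):dx=+1,dy=+3->C; (6,8):dx=-4,dy=-9->C; (7,8):dx=-5,dy=-12->C
Step 2: C = 26, D = 2, total pairs = 28.
Step 3: tau = (C - D)/(n(n-1)/2) = (26 - 2)/28 = 0.857143.
Step 4: Exact two-sided p-value (enumerate n! = 40320 permutations of y under H0): p = 0.001736.
Step 5: alpha = 0.05. reject H0.

tau_b = 0.8571 (C=26, D=2), p = 0.001736, reject H0.


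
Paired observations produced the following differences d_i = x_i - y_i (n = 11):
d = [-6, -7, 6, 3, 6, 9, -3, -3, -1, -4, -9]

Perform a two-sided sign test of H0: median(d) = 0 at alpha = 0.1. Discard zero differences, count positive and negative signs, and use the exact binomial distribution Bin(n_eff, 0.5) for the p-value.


Step 1: Discard zero differences. Original n = 11; n_eff = number of nonzero differences = 11.
Nonzero differences (with sign): -6, -7, +6, +3, +6, +9, -3, -3, -1, -4, -9
Step 2: Count signs: positive = 4, negative = 7.
Step 3: Under H0: P(positive) = 0.5, so the number of positives S ~ Bin(11, 0.5).
Step 4: Two-sided exact p-value = sum of Bin(11,0.5) probabilities at or below the observed probability = 0.548828.
Step 5: alpha = 0.1. fail to reject H0.

n_eff = 11, pos = 4, neg = 7, p = 0.548828, fail to reject H0.


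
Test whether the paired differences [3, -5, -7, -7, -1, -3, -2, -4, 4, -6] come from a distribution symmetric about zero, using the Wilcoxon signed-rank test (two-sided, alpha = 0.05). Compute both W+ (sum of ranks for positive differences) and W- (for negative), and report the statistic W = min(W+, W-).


Step 1: Drop any zero differences (none here) and take |d_i|.
|d| = [3, 5, 7, 7, 1, 3, 2, 4, 4, 6]
Step 2: Midrank |d_i| (ties get averaged ranks).
ranks: |3|->3.5, |5|->7, |7|->9.5, |7|->9.5, |1|->1, |3|->3.5, |2|->2, |4|->5.5, |4|->5.5, |6|->8
Step 3: Attach original signs; sum ranks with positive sign and with negative sign.
W+ = 3.5 + 5.5 = 9
W- = 7 + 9.5 + 9.5 + 1 + 3.5 + 2 + 5.5 + 8 = 46
(Check: W+ + W- = 55 should equal n(n+1)/2 = 55.)
Step 4: Test statistic W = min(W+, W-) = 9.
Step 5: Ties in |d|, so use the tie-corrected normal approximation.
        E[W] = n(n+1)/4 = 10*11/4 = 27.5.
        Tie groups: |d|=3 (t=2), |d|=4 (t=2), |d|=7 (t=2); sum(t^3 - t) = 18.
        Var[W] = n(n+1)(2n+1)/24 - sum(t^3-t)/48 = 2310/24 - 18/48 = 95.875.
        z = (W - E[W]) / sqrt(Var[W]) = (9 - 27.5) / 9.7916 = -1.8894.
        Two-sided p = 2*Phi(z) = 0.058841.
Step 6: alpha = 0.05. fail to reject H0.

W+ = 9, W- = 46, W = min = 9, p = 0.058841, fail to reject H0.


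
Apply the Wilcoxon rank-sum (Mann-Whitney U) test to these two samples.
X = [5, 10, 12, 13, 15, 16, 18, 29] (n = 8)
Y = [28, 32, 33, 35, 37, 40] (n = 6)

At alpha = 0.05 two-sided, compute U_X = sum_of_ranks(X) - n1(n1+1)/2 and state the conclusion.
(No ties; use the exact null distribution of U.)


Step 1: Combine and sort all 14 observations; assign midranks.
sorted (value, group): (5,X), (10,X), (12,X), (13,X), (15,X), (16,X), (18,X), (28,Y), (29,X), (32,Y), (33,Y), (35,Y), (37,Y), (40,Y)
ranks: 5->1, 10->2, 12->3, 13->4, 15->5, 16->6, 18->7, 28->8, 29->9, 32->10, 33->11, 35->12, 37->13, 40->14
Step 2: Rank sum for X: R1 = 1 + 2 + 3 + 4 + 5 + 6 + 7 + 9 = 37.
Step 3: U_X = R1 - n1(n1+1)/2 = 37 - 8*9/2 = 37 - 36 = 1.
       U_Y = n1*n2 - U_X = 48 - 1 = 47.
Step 4: No ties, so the exact null distribution of U (based on enumerating the C(14,8) = 3003 equally likely rank assignments) gives the two-sided p-value.
Step 5: p-value = 0.001332; compare to alpha = 0.05. reject H0.

U_X = 1, p = 0.001332, reject H0 at alpha = 0.05.


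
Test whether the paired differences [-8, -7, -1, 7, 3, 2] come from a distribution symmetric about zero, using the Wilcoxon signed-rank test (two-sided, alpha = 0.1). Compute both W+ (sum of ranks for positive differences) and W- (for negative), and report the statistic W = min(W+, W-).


Step 1: Drop any zero differences (none here) and take |d_i|.
|d| = [8, 7, 1, 7, 3, 2]
Step 2: Midrank |d_i| (ties get averaged ranks).
ranks: |8|->6, |7|->4.5, |1|->1, |7|->4.5, |3|->3, |2|->2
Step 3: Attach original signs; sum ranks with positive sign and with negative sign.
W+ = 4.5 + 3 + 2 = 9.5
W- = 6 + 4.5 + 1 = 11.5
(Check: W+ + W- = 21 should equal n(n+1)/2 = 21.)
Step 4: Test statistic W = min(W+, W-) = 9.5.
Step 5: Ties in |d|, so use the tie-corrected normal approximation.
        E[W] = n(n+1)/4 = 6*7/4 = 10.5.
        Tie groups: |d|=7 (t=2); sum(t^3 - t) = 6.
        Var[W] = n(n+1)(2n+1)/24 - sum(t^3-t)/48 = 546/24 - 6/48 = 22.625.
        z = (W - E[W]) / sqrt(Var[W]) = (9.5 - 10.5) / 4.7566 = -0.2102.
        Two-sided p = 2*Phi(z) = 0.833484.
Step 6: alpha = 0.1. fail to reject H0.

W+ = 9.5, W- = 11.5, W = min = 9.5, p = 0.833484, fail to reject H0.


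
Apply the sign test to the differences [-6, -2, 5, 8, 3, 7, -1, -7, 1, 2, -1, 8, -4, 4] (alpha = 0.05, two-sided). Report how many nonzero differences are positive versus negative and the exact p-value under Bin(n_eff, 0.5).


Step 1: Discard zero differences. Original n = 14; n_eff = number of nonzero differences = 14.
Nonzero differences (with sign): -6, -2, +5, +8, +3, +7, -1, -7, +1, +2, -1, +8, -4, +4
Step 2: Count signs: positive = 8, negative = 6.
Step 3: Under H0: P(positive) = 0.5, so the number of positives S ~ Bin(14, 0.5).
Step 4: Two-sided exact p-value = sum of Bin(14,0.5) probabilities at or below the observed probability = 0.790527.
Step 5: alpha = 0.05. fail to reject H0.

n_eff = 14, pos = 8, neg = 6, p = 0.790527, fail to reject H0.


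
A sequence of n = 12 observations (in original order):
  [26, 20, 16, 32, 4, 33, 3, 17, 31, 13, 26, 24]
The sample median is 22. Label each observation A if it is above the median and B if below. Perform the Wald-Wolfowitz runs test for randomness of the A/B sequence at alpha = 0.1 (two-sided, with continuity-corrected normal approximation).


Step 1: Compute median = 22; label A = above, B = below.
Labels in order: ABBABABBABAA  (n_A = 6, n_B = 6)
Step 2: Count runs R = 9.
Step 3: Under H0 (random ordering), E[R] = 2*n_A*n_B/(n_A+n_B) + 1 = 2*6*6/12 + 1 = 7.0000.
        Var[R] = 2*n_A*n_B*(2*n_A*n_B - n_A - n_B) / ((n_A+n_B)^2 * (n_A+n_B-1)) = 4320/1584 = 2.7273.
        SD[R] = 1.6514.
Step 4: Continuity-corrected z = (R - 0.5 - E[R]) / SD[R] = (9 - 0.5 - 7.0000) / 1.6514 = 0.9083.
Step 5: Two-sided p-value via normal approximation = 2*(1 - Phi(|z|)) = 0.363722.
Step 6: alpha = 0.1. fail to reject H0.

R = 9, z = 0.9083, p = 0.363722, fail to reject H0.


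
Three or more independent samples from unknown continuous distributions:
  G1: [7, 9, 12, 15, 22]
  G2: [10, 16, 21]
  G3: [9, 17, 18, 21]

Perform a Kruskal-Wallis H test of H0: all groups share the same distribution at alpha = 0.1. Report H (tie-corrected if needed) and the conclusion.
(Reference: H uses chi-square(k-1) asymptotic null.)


Step 1: Combine all N = 12 observations and assign midranks.
sorted (value, group, rank): (7,G1,1), (9,G1,2.5), (9,G3,2.5), (10,G2,4), (12,G1,5), (15,G1,6), (16,G2,7), (17,G3,8), (18,G3,9), (21,G2,10.5), (21,G3,10.5), (22,G1,12)
Step 2: Sum ranks within each group.
R_1 = 26.5 (n_1 = 5)
R_2 = 21.5 (n_2 = 3)
R_3 = 30 (n_3 = 4)
Step 3: H = 12/(N(N+1)) * sum(R_i^2/n_i) - 3(N+1)
     = 12/(12*13) * (26.5^2/5 + 21.5^2/3 + 30^2/4) - 3*13
     = 0.076923 * 519.533 - 39
     = 0.964103.
Step 4: Ties present; correction factor C = 1 - 12/(12^3 - 12) = 0.993007. Corrected H = 0.964103 / 0.993007 = 0.970892.
Step 5: Under H0, H ~ chi^2(2); p-value = 0.615423.
Step 6: alpha = 0.1. fail to reject H0.

H = 0.9709, df = 2, p = 0.615423, fail to reject H0.


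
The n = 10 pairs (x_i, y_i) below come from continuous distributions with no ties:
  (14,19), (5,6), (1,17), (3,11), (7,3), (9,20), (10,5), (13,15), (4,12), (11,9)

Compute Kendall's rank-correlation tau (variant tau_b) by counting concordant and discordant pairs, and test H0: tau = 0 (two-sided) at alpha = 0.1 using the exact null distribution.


Step 1: Enumerate the 45 unordered pairs (i,j) with i<j and classify each by sign(x_j-x_i) * sign(y_j-y_i).
  (1,2):dx=-9,dy=-13->C; (1,3):dx=-13,dy=-2->C; (1,4):dx=-11,dy=-8->C; (1,5):dx=-7,dy=-16->C
  (1,6):dx=-5,dy=+1->D; (1,7):dx=-4,dy=-14->C; (1,8):dx=-1,dy=-4->C; (1,9):dx=-10,dy=-7->C
  (1,10):dx=-3,dy=-10->C; (2,3):dx=-4,dy=+11->D; (2,4):dx=-2,dy=+5->D; (2,5):dx=+2,dy=-3->D
  (2,6):dx=+4,dy=+14->C; (2,7):dx=+5,dy=-1->D; (2,8):dx=+8,dy=+9->C; (2,9):dx=-1,dy=+6->D
  (2,10):dx=+6,dy=+3->C; (3,4):dx=+2,dy=-6->D; (3,5):dx=+6,dy=-14->D; (3,6):dx=+8,dy=+3->C
  (3,7):dx=+9,dy=-12->D; (3,8):dx=+12,dy=-2->D; (3,9):dx=+3,dy=-5->D; (3,10):dx=+10,dy=-8->D
  (4,5):dx=+4,dy=-8->D; (4,6):dx=+6,dy=+9->C; (4,7):dx=+7,dy=-6->D; (4,8):dx=+10,dy=+4->C
  (4,9):dx=+1,dy=+1->C; (4,10):dx=+8,dy=-2->D; (5,6):dx=+2,dy=+17->C; (5,7):dx=+3,dy=+2->C
  (5,8):dx=+6,dy=+12->C; (5,9):dx=-3,dy=+9->D; (5,10):dx=+4,dy=+6->C; (6,7):dx=+1,dy=-15->D
  (6,8):dx=+4,dy=-5->D; (6,9):dx=-5,dy=-8->C; (6,10):dx=+2,dy=-11->D; (7,8):dx=+3,dy=+10->C
  (7,9):dx=-6,dy=+7->D; (7,10):dx=+1,dy=+4->C; (8,9):dx=-9,dy=-3->C; (8,10):dx=-2,dy=-6->C
  (9,10):dx=+7,dy=-3->D
Step 2: C = 24, D = 21, total pairs = 45.
Step 3: tau = (C - D)/(n(n-1)/2) = (24 - 21)/45 = 0.066667.
Step 4: Exact two-sided p-value (enumerate n! = 3628800 permutations of y under H0): p = 0.861801.
Step 5: alpha = 0.1. fail to reject H0.

tau_b = 0.0667 (C=24, D=21), p = 0.861801, fail to reject H0.


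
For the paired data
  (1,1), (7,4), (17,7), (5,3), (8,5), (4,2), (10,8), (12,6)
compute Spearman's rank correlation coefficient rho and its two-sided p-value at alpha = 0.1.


Step 1: Rank x and y separately (midranks; no ties here).
rank(x): 1->1, 7->4, 17->8, 5->3, 8->5, 4->2, 10->6, 12->7
rank(y): 1->1, 4->4, 7->7, 3->3, 5->5, 2->2, 8->8, 6->6
Step 2: d_i = R_x(i) - R_y(i); compute d_i^2.
  (1-1)^2=0, (4-4)^2=0, (8-7)^2=1, (3-3)^2=0, (5-5)^2=0, (2-2)^2=0, (6-8)^2=4, (7-6)^2=1
sum(d^2) = 6.
Step 3: rho = 1 - 6*6 / (8*(8^2 - 1)) = 1 - 36/504 = 0.928571.
Step 4: Under H0, t = rho * sqrt((n-2)/(1-rho^2)) = 6.1283 ~ t(6).
Step 5: Two-sided p-value from the t-distribution with 6 df = 0.000863.
Step 6: alpha = 0.1. reject H0.

rho = 0.9286, p = 0.000863, reject H0 at alpha = 0.1.


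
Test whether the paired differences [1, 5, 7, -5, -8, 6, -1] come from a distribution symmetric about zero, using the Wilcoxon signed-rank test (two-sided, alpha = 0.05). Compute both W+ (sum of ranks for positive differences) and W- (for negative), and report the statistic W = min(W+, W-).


Step 1: Drop any zero differences (none here) and take |d_i|.
|d| = [1, 5, 7, 5, 8, 6, 1]
Step 2: Midrank |d_i| (ties get averaged ranks).
ranks: |1|->1.5, |5|->3.5, |7|->6, |5|->3.5, |8|->7, |6|->5, |1|->1.5
Step 3: Attach original signs; sum ranks with positive sign and with negative sign.
W+ = 1.5 + 3.5 + 6 + 5 = 16
W- = 3.5 + 7 + 1.5 = 12
(Check: W+ + W- = 28 should equal n(n+1)/2 = 28.)
Step 4: Test statistic W = min(W+, W-) = 12.
Step 5: Ties in |d|, so use the tie-corrected normal approximation.
        E[W] = n(n+1)/4 = 7*8/4 = 14.
        Tie groups: |d|=1 (t=2), |d|=5 (t=2); sum(t^3 - t) = 12.
        Var[W] = n(n+1)(2n+1)/24 - sum(t^3-t)/48 = 840/24 - 12/48 = 34.75.
        z = (W - E[W]) / sqrt(Var[W]) = (12 - 14) / 5.8949 = -0.3393.
        Two-sided p = 2*Phi(z) = 0.734402.
Step 6: alpha = 0.05. fail to reject H0.

W+ = 16, W- = 12, W = min = 12, p = 0.734402, fail to reject H0.


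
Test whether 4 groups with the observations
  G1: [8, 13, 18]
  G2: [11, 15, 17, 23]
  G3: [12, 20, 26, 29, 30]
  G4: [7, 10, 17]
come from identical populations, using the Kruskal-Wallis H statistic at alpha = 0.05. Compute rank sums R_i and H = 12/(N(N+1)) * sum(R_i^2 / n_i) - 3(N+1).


Step 1: Combine all N = 15 observations and assign midranks.
sorted (value, group, rank): (7,G4,1), (8,G1,2), (10,G4,3), (11,G2,4), (12,G3,5), (13,G1,6), (15,G2,7), (17,G2,8.5), (17,G4,8.5), (18,G1,10), (20,G3,11), (23,G2,12), (26,G3,13), (29,G3,14), (30,G3,15)
Step 2: Sum ranks within each group.
R_1 = 18 (n_1 = 3)
R_2 = 31.5 (n_2 = 4)
R_3 = 58 (n_3 = 5)
R_4 = 12.5 (n_4 = 3)
Step 3: H = 12/(N(N+1)) * sum(R_i^2/n_i) - 3(N+1)
     = 12/(15*16) * (18^2/3 + 31.5^2/4 + 58^2/5 + 12.5^2/3) - 3*16
     = 0.050000 * 1080.95 - 48
     = 6.047292.
Step 4: Ties present; correction factor C = 1 - 6/(15^3 - 15) = 0.998214. Corrected H = 6.047292 / 0.998214 = 6.058110.
Step 5: Under H0, H ~ chi^2(3); p-value = 0.108817.
Step 6: alpha = 0.05. fail to reject H0.

H = 6.0581, df = 3, p = 0.108817, fail to reject H0.


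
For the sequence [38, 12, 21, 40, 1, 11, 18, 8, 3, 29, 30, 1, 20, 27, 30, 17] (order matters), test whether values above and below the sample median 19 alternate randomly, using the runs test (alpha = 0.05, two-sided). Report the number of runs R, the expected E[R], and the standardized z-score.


Step 1: Compute median = 19; label A = above, B = below.
Labels in order: ABAABBBBBAABAAAB  (n_A = 8, n_B = 8)
Step 2: Count runs R = 8.
Step 3: Under H0 (random ordering), E[R] = 2*n_A*n_B/(n_A+n_B) + 1 = 2*8*8/16 + 1 = 9.0000.
        Var[R] = 2*n_A*n_B*(2*n_A*n_B - n_A - n_B) / ((n_A+n_B)^2 * (n_A+n_B-1)) = 14336/3840 = 3.7333.
        SD[R] = 1.9322.
Step 4: Continuity-corrected z = (R + 0.5 - E[R]) / SD[R] = (8 + 0.5 - 9.0000) / 1.9322 = -0.2588.
Step 5: Two-sided p-value via normal approximation = 2*(1 - Phi(|z|)) = 0.795809.
Step 6: alpha = 0.05. fail to reject H0.

R = 8, z = -0.2588, p = 0.795809, fail to reject H0.


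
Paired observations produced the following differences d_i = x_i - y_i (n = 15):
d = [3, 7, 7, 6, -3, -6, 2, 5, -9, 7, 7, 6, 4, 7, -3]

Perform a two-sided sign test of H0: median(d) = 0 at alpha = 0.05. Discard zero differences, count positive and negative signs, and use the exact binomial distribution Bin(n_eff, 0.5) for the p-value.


Step 1: Discard zero differences. Original n = 15; n_eff = number of nonzero differences = 15.
Nonzero differences (with sign): +3, +7, +7, +6, -3, -6, +2, +5, -9, +7, +7, +6, +4, +7, -3
Step 2: Count signs: positive = 11, negative = 4.
Step 3: Under H0: P(positive) = 0.5, so the number of positives S ~ Bin(15, 0.5).
Step 4: Two-sided exact p-value = sum of Bin(15,0.5) probabilities at or below the observed probability = 0.118469.
Step 5: alpha = 0.05. fail to reject H0.

n_eff = 15, pos = 11, neg = 4, p = 0.118469, fail to reject H0.


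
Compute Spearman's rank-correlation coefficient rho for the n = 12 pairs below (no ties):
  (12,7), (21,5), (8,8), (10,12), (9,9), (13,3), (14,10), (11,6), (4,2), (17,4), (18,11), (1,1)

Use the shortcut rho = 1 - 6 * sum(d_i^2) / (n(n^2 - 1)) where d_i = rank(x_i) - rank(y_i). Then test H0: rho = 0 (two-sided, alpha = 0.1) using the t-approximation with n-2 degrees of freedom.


Step 1: Rank x and y separately (midranks; no ties here).
rank(x): 12->7, 21->12, 8->3, 10->5, 9->4, 13->8, 14->9, 11->6, 4->2, 17->10, 18->11, 1->1
rank(y): 7->7, 5->5, 8->8, 12->12, 9->9, 3->3, 10->10, 6->6, 2->2, 4->4, 11->11, 1->1
Step 2: d_i = R_x(i) - R_y(i); compute d_i^2.
  (7-7)^2=0, (12-5)^2=49, (3-8)^2=25, (5-12)^2=49, (4-9)^2=25, (8-3)^2=25, (9-10)^2=1, (6-6)^2=0, (2-2)^2=0, (10-4)^2=36, (11-11)^2=0, (1-1)^2=0
sum(d^2) = 210.
Step 3: rho = 1 - 6*210 / (12*(12^2 - 1)) = 1 - 1260/1716 = 0.265734.
Step 4: Under H0, t = rho * sqrt((n-2)/(1-rho^2)) = 0.8717 ~ t(10).
Step 5: Two-sided p-value from the t-distribution with 10 df = 0.403833.
Step 6: alpha = 0.1. fail to reject H0.

rho = 0.2657, p = 0.403833, fail to reject H0 at alpha = 0.1.


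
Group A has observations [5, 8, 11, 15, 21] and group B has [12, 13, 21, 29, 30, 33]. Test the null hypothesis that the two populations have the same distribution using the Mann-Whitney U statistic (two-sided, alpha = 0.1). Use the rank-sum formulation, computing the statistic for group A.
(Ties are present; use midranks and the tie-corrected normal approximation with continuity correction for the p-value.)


Step 1: Combine and sort all 11 observations; assign midranks.
sorted (value, group): (5,X), (8,X), (11,X), (12,Y), (13,Y), (15,X), (21,X), (21,Y), (29,Y), (30,Y), (33,Y)
ranks: 5->1, 8->2, 11->3, 12->4, 13->5, 15->6, 21->7.5, 21->7.5, 29->9, 30->10, 33->11
Step 2: Rank sum for X: R1 = 1 + 2 + 3 + 6 + 7.5 = 19.5.
Step 3: U_X = R1 - n1(n1+1)/2 = 19.5 - 5*6/2 = 19.5 - 15 = 4.5.
       U_Y = n1*n2 - U_X = 30 - 4.5 = 25.5.
Step 4: Ties are present, so use the tie-corrected normal approximation (with continuity correction) for the p-value.
Step 5: p-value = 0.067264; compare to alpha = 0.1. reject H0.

U_X = 4.5, p = 0.067264, reject H0 at alpha = 0.1.


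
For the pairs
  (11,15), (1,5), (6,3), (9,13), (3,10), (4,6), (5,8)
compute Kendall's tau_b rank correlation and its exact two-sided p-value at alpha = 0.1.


Step 1: Enumerate the 21 unordered pairs (i,j) with i<j and classify each by sign(x_j-x_i) * sign(y_j-y_i).
  (1,2):dx=-10,dy=-10->C; (1,3):dx=-5,dy=-12->C; (1,4):dx=-2,dy=-2->C; (1,5):dx=-8,dy=-5->C
  (1,6):dx=-7,dy=-9->C; (1,7):dx=-6,dy=-7->C; (2,3):dx=+5,dy=-2->D; (2,4):dx=+8,dy=+8->C
  (2,5):dx=+2,dy=+5->C; (2,6):dx=+3,dy=+1->C; (2,7):dx=+4,dy=+3->C; (3,4):dx=+3,dy=+10->C
  (3,5):dx=-3,dy=+7->D; (3,6):dx=-2,dy=+3->D; (3,7):dx=-1,dy=+5->D; (4,5):dx=-6,dy=-3->C
  (4,6):dx=-5,dy=-7->C; (4,7):dx=-4,dy=-5->C; (5,6):dx=+1,dy=-4->D; (5,7):dx=+2,dy=-2->D
  (6,7):dx=+1,dy=+2->C
Step 2: C = 15, D = 6, total pairs = 21.
Step 3: tau = (C - D)/(n(n-1)/2) = (15 - 6)/21 = 0.428571.
Step 4: Exact two-sided p-value (enumerate n! = 5040 permutations of y under H0): p = 0.238889.
Step 5: alpha = 0.1. fail to reject H0.

tau_b = 0.4286 (C=15, D=6), p = 0.238889, fail to reject H0.
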